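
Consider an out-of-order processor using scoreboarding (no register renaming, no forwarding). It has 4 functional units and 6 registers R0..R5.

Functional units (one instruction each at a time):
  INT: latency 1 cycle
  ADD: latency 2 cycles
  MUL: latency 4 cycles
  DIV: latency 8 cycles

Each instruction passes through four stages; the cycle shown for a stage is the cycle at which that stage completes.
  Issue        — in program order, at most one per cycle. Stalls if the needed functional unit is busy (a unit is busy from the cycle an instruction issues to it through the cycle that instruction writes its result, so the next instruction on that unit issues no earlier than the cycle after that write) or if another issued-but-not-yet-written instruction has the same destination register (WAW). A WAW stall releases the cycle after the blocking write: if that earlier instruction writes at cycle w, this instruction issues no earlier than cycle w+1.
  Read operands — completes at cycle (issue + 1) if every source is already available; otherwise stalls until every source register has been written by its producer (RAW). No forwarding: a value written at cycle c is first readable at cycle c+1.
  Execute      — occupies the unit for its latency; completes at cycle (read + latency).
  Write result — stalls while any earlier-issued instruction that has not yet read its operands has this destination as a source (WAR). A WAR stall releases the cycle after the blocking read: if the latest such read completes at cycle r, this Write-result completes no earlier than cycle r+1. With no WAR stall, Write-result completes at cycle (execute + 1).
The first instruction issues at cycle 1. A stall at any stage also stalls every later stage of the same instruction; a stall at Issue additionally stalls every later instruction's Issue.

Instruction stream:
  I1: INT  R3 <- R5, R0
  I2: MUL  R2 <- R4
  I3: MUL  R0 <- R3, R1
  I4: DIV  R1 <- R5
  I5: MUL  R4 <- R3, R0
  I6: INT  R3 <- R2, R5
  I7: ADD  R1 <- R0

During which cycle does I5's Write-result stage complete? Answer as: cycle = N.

cycle = 22

1) issue 1, read 2, done 3, write 4
2) issue 2, read 3, done 7, write 8
3) issue 9, read 10, done 14, write 15  <struct: MUL busy until I2 writes@8>
4) issue 10, read 11, done 19, write 20
5) issue 16, read 17, done 21, write 22  <struct: MUL busy until I3 writes@15>
6) issue 17, read 18, done 19, write 20
7) issue 21, read 22, done 24, write 25  <WAW R1: wait I4 write@20>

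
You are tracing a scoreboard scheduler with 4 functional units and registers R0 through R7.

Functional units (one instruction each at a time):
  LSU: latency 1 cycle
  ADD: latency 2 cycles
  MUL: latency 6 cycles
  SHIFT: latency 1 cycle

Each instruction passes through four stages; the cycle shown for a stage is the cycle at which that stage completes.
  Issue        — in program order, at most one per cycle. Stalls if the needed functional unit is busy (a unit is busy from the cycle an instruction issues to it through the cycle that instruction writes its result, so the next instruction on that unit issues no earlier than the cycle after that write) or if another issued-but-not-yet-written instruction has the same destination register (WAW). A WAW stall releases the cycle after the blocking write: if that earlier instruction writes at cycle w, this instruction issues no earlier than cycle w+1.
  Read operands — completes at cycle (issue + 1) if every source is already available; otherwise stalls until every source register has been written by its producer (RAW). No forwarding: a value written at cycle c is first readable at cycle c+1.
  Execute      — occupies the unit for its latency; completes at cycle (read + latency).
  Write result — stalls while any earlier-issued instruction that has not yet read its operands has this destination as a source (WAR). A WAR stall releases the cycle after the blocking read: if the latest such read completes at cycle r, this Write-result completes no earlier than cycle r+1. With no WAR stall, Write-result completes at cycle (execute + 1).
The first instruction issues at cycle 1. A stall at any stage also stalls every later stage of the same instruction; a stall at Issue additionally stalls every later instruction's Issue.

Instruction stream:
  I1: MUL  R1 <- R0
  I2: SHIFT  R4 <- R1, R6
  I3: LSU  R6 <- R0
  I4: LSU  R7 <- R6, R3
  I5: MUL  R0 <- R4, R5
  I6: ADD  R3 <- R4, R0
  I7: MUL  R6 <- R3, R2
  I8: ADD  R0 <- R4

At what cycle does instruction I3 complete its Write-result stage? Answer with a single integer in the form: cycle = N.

c1: I1→MUL
c2: I1 RO, I2→SHIFT
c3: I3→LSU
c4: I3 RO
c5: I3 EX
c8: I1 EX
c9: I1 WR R1
c10: I2 RO
c11: I2 EX, I3 WR R6
c12: I2 WR R4, I4→LSU
c13: I4 RO, I5→MUL
c14: I4 EX, I5 RO, I6→ADD
c15: I4 WR R7
c20: I5 EX
c21: I5 WR R0
c22: I6 RO, I7→MUL
c24: I6 EX
c25: I6 WR R3
c26: I7 RO, I8→ADD
c27: I8 RO
c29: I8 EX
c30: I8 WR R0
c32: I7 EX
c33: I7 WR R6

cycle = 11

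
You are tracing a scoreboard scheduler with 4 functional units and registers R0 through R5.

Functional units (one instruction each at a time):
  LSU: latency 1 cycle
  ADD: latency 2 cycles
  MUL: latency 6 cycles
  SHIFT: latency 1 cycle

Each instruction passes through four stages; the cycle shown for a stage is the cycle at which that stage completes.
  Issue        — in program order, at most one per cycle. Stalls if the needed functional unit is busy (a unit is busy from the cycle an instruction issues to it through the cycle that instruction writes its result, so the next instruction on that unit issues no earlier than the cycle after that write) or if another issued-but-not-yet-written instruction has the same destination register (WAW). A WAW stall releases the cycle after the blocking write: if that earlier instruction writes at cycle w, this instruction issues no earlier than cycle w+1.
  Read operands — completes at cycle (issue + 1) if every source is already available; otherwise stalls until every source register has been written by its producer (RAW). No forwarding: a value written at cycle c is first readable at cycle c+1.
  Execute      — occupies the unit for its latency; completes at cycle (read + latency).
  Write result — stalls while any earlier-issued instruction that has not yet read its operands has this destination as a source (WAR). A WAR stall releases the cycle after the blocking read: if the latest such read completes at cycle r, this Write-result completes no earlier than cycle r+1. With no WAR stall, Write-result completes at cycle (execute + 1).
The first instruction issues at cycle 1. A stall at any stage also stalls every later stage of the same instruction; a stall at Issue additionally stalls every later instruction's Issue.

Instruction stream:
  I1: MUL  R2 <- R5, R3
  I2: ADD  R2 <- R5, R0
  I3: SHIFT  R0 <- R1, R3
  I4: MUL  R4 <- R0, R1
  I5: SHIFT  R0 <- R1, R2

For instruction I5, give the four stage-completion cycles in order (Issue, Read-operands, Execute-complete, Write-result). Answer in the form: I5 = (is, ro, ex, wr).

c1: I1 dispatched to MUL
c2: I1 operands ready
c8: I1 complete
c9: R2←I1
c10: I2 dispatched to ADD
c11: I2 operands ready, I3 dispatched to SHIFT
c12: I3 operands ready, I4 dispatched to MUL
c13: I2 complete, I3 complete
c14: R2←I2, R0←I3
c15: I4 operands ready, I5 dispatched to SHIFT
c16: I5 operands ready
c17: I5 complete
c18: R0←I5
c21: I4 complete
c22: R4←I4

I5 = (15, 16, 17, 18)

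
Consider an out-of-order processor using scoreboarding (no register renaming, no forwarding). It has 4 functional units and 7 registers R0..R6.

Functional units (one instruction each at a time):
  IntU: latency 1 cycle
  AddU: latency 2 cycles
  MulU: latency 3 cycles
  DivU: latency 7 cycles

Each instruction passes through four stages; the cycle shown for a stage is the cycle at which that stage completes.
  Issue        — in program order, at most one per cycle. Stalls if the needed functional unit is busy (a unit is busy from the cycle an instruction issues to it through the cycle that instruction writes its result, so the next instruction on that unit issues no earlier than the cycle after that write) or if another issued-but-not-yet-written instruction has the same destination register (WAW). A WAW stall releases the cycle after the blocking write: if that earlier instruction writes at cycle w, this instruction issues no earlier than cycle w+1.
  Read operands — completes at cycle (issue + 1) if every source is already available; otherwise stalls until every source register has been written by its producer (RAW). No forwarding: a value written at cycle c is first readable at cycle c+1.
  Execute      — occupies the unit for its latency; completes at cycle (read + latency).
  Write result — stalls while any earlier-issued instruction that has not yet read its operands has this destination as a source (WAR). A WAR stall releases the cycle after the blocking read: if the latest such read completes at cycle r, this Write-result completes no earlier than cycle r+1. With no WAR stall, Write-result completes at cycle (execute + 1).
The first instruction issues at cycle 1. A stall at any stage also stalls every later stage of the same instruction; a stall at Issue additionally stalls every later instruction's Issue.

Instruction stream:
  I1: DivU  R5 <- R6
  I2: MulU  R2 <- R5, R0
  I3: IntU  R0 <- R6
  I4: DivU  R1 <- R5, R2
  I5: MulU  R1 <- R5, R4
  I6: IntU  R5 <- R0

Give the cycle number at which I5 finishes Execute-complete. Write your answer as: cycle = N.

1) issue 1, read 2, done 9, write 10
2) issue 2, read 11, done 14, write 15  <RAW R5: wait I1 write@10>
3) issue 3, read 4, done 5, write 12  <WAR R0: wait I2 read@11>
4) issue 11, read 16, done 23, write 24  <struct: DivU busy until I1 writes@10 / RAW R2: wait I2 write@15>
5) issue 25, read 26, done 29, write 30  <WAW R1: wait I4 write@24>
6) issue 26, read 27, done 28, write 29

cycle = 29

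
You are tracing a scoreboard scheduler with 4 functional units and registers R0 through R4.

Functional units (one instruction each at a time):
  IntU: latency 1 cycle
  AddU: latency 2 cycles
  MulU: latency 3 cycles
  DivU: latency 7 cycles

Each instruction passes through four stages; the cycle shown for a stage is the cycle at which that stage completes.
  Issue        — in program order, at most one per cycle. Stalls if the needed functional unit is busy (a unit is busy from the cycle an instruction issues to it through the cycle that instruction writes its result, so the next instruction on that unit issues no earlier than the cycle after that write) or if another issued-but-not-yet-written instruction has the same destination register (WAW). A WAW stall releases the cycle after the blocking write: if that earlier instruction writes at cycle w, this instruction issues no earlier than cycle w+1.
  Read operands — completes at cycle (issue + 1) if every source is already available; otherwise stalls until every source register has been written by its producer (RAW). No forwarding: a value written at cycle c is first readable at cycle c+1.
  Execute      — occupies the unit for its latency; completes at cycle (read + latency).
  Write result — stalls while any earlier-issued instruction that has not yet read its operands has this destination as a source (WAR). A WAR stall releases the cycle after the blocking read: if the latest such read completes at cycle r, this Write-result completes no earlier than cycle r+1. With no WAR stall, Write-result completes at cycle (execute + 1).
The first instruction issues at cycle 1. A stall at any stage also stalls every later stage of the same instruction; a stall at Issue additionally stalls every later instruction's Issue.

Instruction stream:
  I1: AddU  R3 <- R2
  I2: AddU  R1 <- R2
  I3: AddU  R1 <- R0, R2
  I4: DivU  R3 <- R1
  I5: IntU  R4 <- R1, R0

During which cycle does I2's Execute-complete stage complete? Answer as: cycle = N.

cycle = 9

I1  is:1  ro:2  ex:4  wr:5
I2  is:6  ro:7  ex:9  wr:10  — struct: AddU busy until I1 writes@5
I3  is:11  ro:12  ex:14  wr:15  — struct: AddU busy until I2 writes@10
I4  is:12  ro:16  ex:23  wr:24  — RAW R1: wait I3 write@15
I5  is:13  ro:16  ex:17  wr:18  — RAW R1: wait I3 write@15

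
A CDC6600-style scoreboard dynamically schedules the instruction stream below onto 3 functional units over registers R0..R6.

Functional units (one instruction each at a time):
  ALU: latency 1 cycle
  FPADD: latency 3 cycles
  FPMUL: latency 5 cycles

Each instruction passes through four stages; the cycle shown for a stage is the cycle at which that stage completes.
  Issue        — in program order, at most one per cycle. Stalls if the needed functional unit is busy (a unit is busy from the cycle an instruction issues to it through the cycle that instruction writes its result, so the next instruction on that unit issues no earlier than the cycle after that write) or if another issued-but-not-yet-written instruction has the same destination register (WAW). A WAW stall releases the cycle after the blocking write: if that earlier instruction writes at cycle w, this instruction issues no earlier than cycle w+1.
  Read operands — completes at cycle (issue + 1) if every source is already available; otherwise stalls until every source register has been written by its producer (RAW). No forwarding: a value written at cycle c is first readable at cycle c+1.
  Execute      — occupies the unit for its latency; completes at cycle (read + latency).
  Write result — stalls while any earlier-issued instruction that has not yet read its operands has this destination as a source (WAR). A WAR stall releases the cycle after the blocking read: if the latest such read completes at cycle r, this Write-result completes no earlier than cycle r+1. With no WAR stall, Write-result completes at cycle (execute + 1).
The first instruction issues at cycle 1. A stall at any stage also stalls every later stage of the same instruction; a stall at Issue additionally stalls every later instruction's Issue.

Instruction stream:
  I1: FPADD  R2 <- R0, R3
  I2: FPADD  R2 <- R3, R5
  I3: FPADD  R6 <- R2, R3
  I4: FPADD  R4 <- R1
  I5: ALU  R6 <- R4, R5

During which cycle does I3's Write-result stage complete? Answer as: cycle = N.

[1] I1 issues→FPADD
[2] I1 reads
[5] I1 exec-done
[6] I1 writes R2
[7] I2 issues→FPADD
[8] I2 reads
[11] I2 exec-done
[12] I2 writes R2
[13] I3 issues→FPADD
[14] I3 reads
[17] I3 exec-done
[18] I3 writes R6
[19] I4 issues→FPADD
[20] I4 reads · I5 issues→ALU
[23] I4 exec-done
[24] I4 writes R4
[25] I5 reads
[26] I5 exec-done
[27] I5 writes R6

cycle = 18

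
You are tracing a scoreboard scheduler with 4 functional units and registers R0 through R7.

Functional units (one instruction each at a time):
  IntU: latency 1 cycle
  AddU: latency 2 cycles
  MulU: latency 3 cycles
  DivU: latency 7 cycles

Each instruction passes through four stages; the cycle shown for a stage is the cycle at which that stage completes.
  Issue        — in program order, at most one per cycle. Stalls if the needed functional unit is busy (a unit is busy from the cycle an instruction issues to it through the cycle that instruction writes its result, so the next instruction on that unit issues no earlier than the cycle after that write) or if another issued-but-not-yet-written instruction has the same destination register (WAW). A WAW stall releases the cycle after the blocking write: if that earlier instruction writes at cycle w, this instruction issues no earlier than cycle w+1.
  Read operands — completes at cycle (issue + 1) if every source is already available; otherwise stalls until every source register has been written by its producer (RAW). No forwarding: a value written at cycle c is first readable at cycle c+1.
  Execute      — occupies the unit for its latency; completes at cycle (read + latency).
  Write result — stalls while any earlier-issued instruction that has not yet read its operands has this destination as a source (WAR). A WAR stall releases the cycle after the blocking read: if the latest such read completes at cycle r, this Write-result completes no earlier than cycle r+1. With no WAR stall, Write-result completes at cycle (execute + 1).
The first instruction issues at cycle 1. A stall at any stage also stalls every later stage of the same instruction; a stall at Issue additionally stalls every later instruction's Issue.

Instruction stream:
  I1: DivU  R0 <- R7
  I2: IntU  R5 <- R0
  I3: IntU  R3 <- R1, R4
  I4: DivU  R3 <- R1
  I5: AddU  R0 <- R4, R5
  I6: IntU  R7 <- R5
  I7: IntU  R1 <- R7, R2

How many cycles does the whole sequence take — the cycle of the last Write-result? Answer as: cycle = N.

cycle = 27

c1: I1→DivU
c2: I1 RO, I2→IntU
c9: I1 EX
c10: I1 WR R0
c11: I2 RO
c12: I2 EX
c13: I2 WR R5
c14: I3→IntU
c15: I3 RO
c16: I3 EX
c17: I3 WR R3
c18: I4→DivU
c19: I4 RO, I5→AddU
c20: I5 RO, I6→IntU
c21: I6 RO
c22: I5 EX, I6 EX
c23: I5 WR R0, I6 WR R7
c24: I7→IntU
c25: I7 RO
c26: I4 EX, I7 EX
c27: I4 WR R3, I7 WR R1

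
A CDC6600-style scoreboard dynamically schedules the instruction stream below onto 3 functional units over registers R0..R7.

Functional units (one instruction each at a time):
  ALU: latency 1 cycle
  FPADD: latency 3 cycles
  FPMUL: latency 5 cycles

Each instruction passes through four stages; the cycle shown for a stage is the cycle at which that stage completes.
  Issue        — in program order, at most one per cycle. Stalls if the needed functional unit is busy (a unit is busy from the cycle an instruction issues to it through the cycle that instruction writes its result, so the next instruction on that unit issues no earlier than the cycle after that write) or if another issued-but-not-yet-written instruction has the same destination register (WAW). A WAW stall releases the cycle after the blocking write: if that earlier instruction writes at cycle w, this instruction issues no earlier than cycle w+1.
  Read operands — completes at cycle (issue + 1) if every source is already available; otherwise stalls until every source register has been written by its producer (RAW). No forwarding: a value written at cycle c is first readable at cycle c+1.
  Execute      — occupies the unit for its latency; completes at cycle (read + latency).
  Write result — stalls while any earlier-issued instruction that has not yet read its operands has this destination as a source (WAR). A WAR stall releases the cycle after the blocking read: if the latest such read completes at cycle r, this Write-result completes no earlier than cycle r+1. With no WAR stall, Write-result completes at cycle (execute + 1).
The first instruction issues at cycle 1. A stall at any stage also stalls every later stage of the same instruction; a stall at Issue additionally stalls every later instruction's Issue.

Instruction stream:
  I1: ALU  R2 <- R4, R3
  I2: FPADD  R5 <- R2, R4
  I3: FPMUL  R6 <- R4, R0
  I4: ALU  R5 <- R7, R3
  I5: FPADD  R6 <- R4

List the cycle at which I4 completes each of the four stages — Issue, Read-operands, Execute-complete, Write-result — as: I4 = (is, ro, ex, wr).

I1  is:1  ro:2  ex:3  wr:4
I2  is:2  ro:5  ex:8  wr:9  — RAW R2: wait I1 write@4
I3  is:3  ro:4  ex:9  wr:10
I4  is:10  ro:11  ex:12  wr:13  — WAW R5: wait I2 write@9
I5  is:11  ro:12  ex:15  wr:16

I4 = (10, 11, 12, 13)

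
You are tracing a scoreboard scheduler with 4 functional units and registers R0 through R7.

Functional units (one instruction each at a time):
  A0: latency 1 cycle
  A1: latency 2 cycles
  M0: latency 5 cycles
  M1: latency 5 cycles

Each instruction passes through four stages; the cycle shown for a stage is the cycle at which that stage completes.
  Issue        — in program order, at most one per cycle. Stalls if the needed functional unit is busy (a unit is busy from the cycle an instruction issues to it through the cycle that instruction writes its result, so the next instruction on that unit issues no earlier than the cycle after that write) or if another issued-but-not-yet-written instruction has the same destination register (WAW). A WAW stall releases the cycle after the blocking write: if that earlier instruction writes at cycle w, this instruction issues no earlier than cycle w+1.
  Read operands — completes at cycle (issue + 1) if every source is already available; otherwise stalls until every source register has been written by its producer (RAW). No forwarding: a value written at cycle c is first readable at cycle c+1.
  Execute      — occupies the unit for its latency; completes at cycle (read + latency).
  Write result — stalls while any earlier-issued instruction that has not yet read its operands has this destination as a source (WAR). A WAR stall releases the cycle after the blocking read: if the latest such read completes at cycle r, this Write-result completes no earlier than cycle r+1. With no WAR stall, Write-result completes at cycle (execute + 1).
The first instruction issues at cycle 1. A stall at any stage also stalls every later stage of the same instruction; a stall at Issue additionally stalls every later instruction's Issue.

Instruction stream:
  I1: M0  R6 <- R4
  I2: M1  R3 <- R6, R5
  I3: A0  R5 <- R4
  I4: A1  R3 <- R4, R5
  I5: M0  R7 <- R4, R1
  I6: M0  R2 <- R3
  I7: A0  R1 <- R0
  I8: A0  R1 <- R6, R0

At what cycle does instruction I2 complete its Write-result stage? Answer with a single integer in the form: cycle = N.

I1  is:1  ro:2  ex:7  wr:8
I2  is:2  ro:9  ex:14  wr:15  — RAW R6: wait I1 write@8
I3  is:3  ro:4  ex:5  wr:10  — WAR R5: wait I2 read@9
I4  is:16  ro:17  ex:19  wr:20  — WAW R3: wait I2 write@15
I5  is:17  ro:18  ex:23  wr:24
I6  is:25  ro:26  ex:31  wr:32  — struct: M0 busy until I5 writes@24
I7  is:26  ro:27  ex:28  wr:29
I8  is:30  ro:31  ex:32  wr:33  — struct: A0 busy until I7 writes@29

cycle = 15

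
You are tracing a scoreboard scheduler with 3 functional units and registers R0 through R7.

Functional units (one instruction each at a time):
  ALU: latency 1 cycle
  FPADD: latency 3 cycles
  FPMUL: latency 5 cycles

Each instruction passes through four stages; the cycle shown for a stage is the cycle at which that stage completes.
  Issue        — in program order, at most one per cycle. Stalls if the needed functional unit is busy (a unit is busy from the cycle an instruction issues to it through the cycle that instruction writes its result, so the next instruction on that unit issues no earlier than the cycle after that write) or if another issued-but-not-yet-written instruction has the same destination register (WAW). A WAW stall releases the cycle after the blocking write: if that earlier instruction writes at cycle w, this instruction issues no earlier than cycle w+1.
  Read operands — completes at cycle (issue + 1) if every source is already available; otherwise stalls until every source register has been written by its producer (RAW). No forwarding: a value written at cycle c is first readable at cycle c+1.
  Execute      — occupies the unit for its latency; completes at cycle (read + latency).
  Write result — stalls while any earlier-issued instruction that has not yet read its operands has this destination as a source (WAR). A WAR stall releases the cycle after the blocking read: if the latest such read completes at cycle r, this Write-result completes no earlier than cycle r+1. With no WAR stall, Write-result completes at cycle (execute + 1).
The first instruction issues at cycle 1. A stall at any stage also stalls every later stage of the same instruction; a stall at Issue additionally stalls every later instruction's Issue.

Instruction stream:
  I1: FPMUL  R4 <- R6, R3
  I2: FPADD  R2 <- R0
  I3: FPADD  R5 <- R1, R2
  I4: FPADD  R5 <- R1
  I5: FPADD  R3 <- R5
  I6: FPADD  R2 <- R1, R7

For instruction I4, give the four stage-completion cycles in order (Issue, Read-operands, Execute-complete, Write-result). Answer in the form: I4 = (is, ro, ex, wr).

cycle 1: I1→FPMUL
cycle 2: I1 RO, I2→FPADD
cycle 3: I2 RO
cycle 6: I2 EX
cycle 7: I1 EX, I2 WR R2
cycle 8: I1 WR R4, I3→FPADD
cycle 9: I3 RO
cycle 12: I3 EX
cycle 13: I3 WR R5
cycle 14: I4→FPADD
cycle 15: I4 RO
cycle 18: I4 EX
cycle 19: I4 WR R5
cycle 20: I5→FPADD
cycle 21: I5 RO
cycle 24: I5 EX
cycle 25: I5 WR R3
cycle 26: I6→FPADD
cycle 27: I6 RO
cycle 30: I6 EX
cycle 31: I6 WR R2

I4 = (14, 15, 18, 19)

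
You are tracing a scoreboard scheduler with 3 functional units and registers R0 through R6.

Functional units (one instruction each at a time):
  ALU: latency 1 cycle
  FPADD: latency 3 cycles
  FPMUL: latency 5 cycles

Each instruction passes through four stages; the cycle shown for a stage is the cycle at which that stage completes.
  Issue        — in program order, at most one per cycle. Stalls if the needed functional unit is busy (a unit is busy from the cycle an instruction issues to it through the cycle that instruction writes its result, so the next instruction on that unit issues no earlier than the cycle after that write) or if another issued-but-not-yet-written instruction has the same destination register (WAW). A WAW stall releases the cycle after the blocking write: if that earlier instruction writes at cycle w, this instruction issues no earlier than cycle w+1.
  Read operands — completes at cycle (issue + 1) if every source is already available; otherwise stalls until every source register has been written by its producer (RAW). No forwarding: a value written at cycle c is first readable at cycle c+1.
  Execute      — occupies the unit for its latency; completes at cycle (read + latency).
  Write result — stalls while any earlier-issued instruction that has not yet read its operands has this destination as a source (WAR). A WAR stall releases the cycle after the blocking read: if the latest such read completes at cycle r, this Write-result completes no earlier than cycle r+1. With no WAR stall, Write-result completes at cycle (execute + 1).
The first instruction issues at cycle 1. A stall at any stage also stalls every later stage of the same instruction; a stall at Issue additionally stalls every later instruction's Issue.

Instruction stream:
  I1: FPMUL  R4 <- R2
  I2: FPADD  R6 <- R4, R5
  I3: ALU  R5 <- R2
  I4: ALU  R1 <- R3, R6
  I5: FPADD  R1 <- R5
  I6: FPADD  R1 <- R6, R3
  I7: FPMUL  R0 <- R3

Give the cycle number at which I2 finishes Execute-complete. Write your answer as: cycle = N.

[1] I1→FPMUL
[2] I1 RO, I2→FPADD
[3] I3→ALU
[4] I3 RO
[5] I3 EX
[7] I1 EX
[8] I1 WR R4
[9] I2 RO
[10] I3 WR R5
[11] I4→ALU
[12] I2 EX
[13] I2 WR R6
[14] I4 RO
[15] I4 EX
[16] I4 WR R1
[17] I5→FPADD
[18] I5 RO
[21] I5 EX
[22] I5 WR R1
[23] I6→FPADD
[24] I6 RO, I7→FPMUL
[25] I7 RO
[27] I6 EX
[28] I6 WR R1
[30] I7 EX
[31] I7 WR R0

cycle = 12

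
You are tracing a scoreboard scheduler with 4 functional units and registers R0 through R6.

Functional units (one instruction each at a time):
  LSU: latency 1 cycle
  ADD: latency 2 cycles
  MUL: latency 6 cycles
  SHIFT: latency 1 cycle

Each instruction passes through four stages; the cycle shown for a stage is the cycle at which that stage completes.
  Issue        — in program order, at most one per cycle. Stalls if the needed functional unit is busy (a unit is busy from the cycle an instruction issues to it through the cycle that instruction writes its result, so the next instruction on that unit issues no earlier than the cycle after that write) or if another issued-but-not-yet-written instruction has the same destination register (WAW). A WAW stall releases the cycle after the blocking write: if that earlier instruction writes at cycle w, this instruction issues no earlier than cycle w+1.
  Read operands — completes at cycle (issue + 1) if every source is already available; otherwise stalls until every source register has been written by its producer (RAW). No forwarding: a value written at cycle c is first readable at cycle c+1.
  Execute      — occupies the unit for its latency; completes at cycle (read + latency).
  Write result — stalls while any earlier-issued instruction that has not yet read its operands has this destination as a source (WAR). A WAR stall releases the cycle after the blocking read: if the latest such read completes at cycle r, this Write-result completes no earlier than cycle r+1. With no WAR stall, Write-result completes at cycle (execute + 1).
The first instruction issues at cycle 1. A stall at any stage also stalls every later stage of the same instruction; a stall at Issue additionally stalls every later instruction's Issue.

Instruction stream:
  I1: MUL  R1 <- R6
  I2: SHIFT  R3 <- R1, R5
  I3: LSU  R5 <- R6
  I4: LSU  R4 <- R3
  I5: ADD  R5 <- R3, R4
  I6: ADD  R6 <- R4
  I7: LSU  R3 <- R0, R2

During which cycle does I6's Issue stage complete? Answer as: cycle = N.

I1 -> (1, 2, 8, 9)
I2 -> (2, 10, 11, 12)  // RAW R1: wait I1 write@9
I3 -> (3, 4, 5, 11)  // WAR R5: wait I2 read@10
I4 -> (12, 13, 14, 15)  // struct: LSU busy until I3 writes@11
I5 -> (13, 16, 18, 19)  // RAW R4: wait I4 write@15
I6 -> (20, 21, 23, 24)  // struct: ADD busy until I5 writes@19
I7 -> (21, 22, 23, 24)

cycle = 20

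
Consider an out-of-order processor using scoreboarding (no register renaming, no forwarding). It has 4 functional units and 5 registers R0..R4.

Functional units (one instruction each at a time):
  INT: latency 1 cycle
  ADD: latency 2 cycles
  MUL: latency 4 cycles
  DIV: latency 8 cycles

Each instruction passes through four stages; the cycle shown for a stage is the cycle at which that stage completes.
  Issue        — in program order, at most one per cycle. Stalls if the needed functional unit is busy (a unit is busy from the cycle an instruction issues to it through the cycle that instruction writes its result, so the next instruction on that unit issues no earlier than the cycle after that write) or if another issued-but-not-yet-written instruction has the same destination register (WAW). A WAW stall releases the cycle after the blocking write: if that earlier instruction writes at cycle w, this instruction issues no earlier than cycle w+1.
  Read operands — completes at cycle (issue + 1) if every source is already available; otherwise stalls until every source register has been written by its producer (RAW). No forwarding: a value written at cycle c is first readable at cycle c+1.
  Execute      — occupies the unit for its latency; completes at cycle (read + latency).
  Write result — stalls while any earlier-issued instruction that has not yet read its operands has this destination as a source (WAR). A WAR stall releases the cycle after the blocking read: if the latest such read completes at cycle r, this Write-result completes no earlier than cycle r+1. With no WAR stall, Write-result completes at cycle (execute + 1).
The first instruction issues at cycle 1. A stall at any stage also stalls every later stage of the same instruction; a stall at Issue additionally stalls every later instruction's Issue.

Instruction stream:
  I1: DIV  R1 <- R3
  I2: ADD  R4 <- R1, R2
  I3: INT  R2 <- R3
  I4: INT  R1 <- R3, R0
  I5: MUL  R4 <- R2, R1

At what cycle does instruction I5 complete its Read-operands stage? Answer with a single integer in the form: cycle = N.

cycle = 18

I1: IS=1 RO=2 EX=10 WR=11
I2: IS=2 RO=12 EX=14 WR=15  [RAW R1: wait I1 write@11]
I3: IS=3 RO=4 EX=5 WR=13  [WAR R2: wait I2 read@12]
I4: IS=14 RO=15 EX=16 WR=17  [struct: INT busy until I3 writes@13]
I5: IS=16 RO=18 EX=22 WR=23  [WAW R4: wait I2 write@15; RAW R1: wait I4 write@17]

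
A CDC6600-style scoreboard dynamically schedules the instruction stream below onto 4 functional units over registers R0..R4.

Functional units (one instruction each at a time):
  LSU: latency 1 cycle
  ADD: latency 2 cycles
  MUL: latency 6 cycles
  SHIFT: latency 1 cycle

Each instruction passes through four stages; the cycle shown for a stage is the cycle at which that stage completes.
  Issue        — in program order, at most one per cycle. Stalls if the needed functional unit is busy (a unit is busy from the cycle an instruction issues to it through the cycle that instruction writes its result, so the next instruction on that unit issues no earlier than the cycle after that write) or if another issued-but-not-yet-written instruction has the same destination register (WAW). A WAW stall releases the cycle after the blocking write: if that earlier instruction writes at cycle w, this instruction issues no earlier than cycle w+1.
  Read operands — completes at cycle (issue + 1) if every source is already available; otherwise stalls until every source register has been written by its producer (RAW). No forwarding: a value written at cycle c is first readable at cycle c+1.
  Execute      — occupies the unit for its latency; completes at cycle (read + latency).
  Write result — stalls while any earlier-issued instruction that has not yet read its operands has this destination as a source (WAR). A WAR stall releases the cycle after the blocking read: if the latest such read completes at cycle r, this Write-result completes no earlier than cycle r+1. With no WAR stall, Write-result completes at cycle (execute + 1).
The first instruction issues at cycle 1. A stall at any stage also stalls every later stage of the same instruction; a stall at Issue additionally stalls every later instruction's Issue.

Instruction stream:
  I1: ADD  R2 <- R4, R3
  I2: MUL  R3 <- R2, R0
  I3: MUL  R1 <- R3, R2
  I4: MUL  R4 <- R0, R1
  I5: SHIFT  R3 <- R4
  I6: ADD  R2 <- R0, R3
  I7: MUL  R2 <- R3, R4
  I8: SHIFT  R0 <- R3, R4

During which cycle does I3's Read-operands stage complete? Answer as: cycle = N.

cycle = 15

  I1 | 1 | 2 | 4 | 5
  I2 | 2 | 6 | 12 | 13   RAW R2: wait I1 write@5
  I3 | 14 | 15 | 21 | 22   struct: MUL busy until I2 writes@13
  I4 | 23 | 24 | 30 | 31   struct: MUL busy until I3 writes@22
  I5 | 24 | 32 | 33 | 34   RAW R4: wait I4 write@31
  I6 | 25 | 35 | 37 | 38   RAW R3: wait I5 write@34
  I7 | 39 | 40 | 46 | 47   WAW R2: wait I6 write@38
  I8 | 40 | 41 | 42 | 43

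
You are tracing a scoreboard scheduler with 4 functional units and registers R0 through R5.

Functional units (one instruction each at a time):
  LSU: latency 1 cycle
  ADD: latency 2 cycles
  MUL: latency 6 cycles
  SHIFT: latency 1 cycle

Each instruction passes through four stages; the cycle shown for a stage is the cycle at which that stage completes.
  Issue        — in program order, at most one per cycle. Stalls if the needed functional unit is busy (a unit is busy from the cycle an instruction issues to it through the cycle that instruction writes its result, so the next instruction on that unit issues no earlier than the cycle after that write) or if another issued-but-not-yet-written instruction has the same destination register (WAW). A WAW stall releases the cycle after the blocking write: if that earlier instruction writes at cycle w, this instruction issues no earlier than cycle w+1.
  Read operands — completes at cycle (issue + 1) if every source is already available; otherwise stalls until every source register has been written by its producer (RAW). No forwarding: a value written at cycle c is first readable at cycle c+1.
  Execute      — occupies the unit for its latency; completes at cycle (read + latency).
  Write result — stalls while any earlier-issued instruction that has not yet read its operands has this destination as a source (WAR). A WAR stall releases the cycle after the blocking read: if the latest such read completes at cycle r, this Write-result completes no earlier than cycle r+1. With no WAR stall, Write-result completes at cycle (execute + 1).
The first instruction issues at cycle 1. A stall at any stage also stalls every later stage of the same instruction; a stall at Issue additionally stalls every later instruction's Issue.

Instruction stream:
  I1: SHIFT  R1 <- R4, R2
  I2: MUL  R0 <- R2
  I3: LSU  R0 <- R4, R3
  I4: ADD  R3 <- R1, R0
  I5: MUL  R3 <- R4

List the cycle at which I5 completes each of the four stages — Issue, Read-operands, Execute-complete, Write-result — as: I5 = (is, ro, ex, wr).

I5 = (19, 20, 26, 27)

c1: I1 issues→SHIFT
c2: I1 reads · I2 issues→MUL
c3: I1 exec-done · I2 reads
c4: I1 writes R1
c9: I2 exec-done
c10: I2 writes R0
c11: I3 issues→LSU
c12: I3 reads · I4 issues→ADD
c13: I3 exec-done
c14: I3 writes R0
c15: I4 reads
c17: I4 exec-done
c18: I4 writes R3
c19: I5 issues→MUL
c20: I5 reads
c26: I5 exec-done
c27: I5 writes R3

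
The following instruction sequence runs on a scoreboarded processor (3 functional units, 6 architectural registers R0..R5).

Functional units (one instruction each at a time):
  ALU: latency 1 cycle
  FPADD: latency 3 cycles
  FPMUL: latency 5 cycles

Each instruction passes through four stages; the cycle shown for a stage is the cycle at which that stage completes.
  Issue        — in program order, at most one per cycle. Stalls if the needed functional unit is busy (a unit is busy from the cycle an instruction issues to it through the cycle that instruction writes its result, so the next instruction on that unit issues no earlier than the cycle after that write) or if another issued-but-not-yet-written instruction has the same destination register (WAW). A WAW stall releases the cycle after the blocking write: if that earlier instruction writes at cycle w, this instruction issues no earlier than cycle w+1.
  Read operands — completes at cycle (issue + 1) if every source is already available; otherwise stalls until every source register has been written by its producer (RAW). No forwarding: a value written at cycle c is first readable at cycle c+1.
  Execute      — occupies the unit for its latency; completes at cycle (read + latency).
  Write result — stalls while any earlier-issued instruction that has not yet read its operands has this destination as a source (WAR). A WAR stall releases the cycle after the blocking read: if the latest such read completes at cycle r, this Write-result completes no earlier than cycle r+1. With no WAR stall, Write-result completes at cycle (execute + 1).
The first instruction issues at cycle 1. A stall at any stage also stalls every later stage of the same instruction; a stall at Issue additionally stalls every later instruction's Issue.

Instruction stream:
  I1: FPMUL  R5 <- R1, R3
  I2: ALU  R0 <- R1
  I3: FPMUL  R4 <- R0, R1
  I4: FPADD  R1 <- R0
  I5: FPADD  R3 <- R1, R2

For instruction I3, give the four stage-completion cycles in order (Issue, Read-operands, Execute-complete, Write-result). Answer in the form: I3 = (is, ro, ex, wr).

I3 = (9, 10, 15, 16)

  I1 | 1 | 2 | 7 | 8
  I2 | 2 | 3 | 4 | 5
  I3 | 9 | 10 | 15 | 16   struct: FPMUL busy until I1 writes@8
  I4 | 10 | 11 | 14 | 15
  I5 | 16 | 17 | 20 | 21   struct: FPADD busy until I4 writes@15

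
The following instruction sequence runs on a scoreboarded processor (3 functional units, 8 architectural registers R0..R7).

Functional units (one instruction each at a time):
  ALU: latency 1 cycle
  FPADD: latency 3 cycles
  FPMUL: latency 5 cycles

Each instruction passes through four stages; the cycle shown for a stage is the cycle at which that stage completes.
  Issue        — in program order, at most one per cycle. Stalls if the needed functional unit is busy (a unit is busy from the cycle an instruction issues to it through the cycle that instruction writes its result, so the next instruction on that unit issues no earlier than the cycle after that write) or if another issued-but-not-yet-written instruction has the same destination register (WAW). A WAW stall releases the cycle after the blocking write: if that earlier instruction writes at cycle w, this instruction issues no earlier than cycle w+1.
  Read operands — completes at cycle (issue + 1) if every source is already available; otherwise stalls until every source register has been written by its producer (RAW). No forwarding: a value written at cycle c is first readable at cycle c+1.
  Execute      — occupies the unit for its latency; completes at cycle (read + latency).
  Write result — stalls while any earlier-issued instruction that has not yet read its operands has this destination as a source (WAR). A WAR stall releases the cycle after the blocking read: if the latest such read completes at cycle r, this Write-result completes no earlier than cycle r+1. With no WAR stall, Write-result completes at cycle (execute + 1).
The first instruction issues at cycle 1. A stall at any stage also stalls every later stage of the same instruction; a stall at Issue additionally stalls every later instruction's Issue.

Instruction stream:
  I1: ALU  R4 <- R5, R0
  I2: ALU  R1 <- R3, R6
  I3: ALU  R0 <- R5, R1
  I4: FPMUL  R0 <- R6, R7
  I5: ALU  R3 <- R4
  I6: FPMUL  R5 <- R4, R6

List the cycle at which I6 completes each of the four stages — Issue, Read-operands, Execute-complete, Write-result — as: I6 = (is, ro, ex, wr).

I6 = (21, 22, 27, 28)

[I1] 1/2/3/4
[I2] 5/6/7/8  (struct: ALU busy until I1 writes@4)
[I3] 9/10/11/12  (struct: ALU busy until I2 writes@8)
[I4] 13/14/19/20  (WAW R0: wait I3 write@12)
[I5] 14/15/16/17
[I6] 21/22/27/28  (struct: FPMUL busy until I4 writes@20)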